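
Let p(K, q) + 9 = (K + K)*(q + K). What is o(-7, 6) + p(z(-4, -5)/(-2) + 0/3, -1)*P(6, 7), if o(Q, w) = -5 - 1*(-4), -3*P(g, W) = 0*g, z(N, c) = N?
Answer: -1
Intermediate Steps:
P(g, W) = 0 (P(g, W) = -0*g = -⅓*0 = 0)
o(Q, w) = -1 (o(Q, w) = -5 + 4 = -1)
p(K, q) = -9 + 2*K*(K + q) (p(K, q) = -9 + (K + K)*(q + K) = -9 + (2*K)*(K + q) = -9 + 2*K*(K + q))
o(-7, 6) + p(z(-4, -5)/(-2) + 0/3, -1)*P(6, 7) = -1 + (-9 + 2*(-4/(-2) + 0/3)² + 2*(-4/(-2) + 0/3)*(-1))*0 = -1 + (-9 + 2*(-4*(-½) + 0*(⅓))² + 2*(-4*(-½) + 0*(⅓))*(-1))*0 = -1 + (-9 + 2*(2 + 0)² + 2*(2 + 0)*(-1))*0 = -1 + (-9 + 2*2² + 2*2*(-1))*0 = -1 + (-9 + 2*4 - 4)*0 = -1 + (-9 + 8 - 4)*0 = -1 - 5*0 = -1 + 0 = -1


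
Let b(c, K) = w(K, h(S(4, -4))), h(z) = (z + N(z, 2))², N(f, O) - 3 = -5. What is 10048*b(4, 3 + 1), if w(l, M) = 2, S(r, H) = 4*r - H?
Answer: 20096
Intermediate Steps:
S(r, H) = -H + 4*r
N(f, O) = -2 (N(f, O) = 3 - 5 = -2)
h(z) = (-2 + z)² (h(z) = (z - 2)² = (-2 + z)²)
b(c, K) = 2
10048*b(4, 3 + 1) = 10048*2 = 20096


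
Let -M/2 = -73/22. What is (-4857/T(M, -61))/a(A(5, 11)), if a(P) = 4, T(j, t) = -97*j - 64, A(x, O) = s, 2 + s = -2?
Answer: 17809/10380 ≈ 1.7157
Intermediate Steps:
s = -4 (s = -2 - 2 = -4)
A(x, O) = -4
M = 73/11 (M = -(-146)/22 = -2*(-73/22) = 73/11 ≈ 6.6364)
T(j, t) = -64 - 97*j
(-4857/T(M, -61))/a(A(5, 11)) = -4857/(-64 - 97*73/11)/4 = -4857/(-64 - 7081/11)*(¼) = -4857/(-7785/11)*(¼) = -4857*(-11/7785)*(¼) = (17809/2595)*(¼) = 17809/10380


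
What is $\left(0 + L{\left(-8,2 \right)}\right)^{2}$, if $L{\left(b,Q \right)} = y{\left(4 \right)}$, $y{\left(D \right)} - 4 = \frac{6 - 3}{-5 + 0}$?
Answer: $\frac{289}{25} \approx 11.56$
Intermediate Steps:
$y{\left(D \right)} = \frac{17}{5}$ ($y{\left(D \right)} = 4 + \frac{6 - 3}{-5 + 0} = 4 + \frac{3}{-5} = 4 + 3 \left(- \frac{1}{5}\right) = 4 - \frac{3}{5} = \frac{17}{5}$)
$L{\left(b,Q \right)} = \frac{17}{5}$
$\left(0 + L{\left(-8,2 \right)}\right)^{2} = \left(0 + \frac{17}{5}\right)^{2} = \left(\frac{17}{5}\right)^{2} = \frac{289}{25}$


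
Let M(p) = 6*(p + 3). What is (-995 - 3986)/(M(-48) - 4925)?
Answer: 4981/5195 ≈ 0.95881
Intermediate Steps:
M(p) = 18 + 6*p (M(p) = 6*(3 + p) = 18 + 6*p)
(-995 - 3986)/(M(-48) - 4925) = (-995 - 3986)/((18 + 6*(-48)) - 4925) = -4981/((18 - 288) - 4925) = -4981/(-270 - 4925) = -4981/(-5195) = -4981*(-1/5195) = 4981/5195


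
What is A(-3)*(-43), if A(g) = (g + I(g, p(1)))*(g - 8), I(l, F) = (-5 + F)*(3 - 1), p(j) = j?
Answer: -5203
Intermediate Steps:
I(l, F) = -10 + 2*F (I(l, F) = (-5 + F)*2 = -10 + 2*F)
A(g) = (-8 + g)² (A(g) = (g + (-10 + 2*1))*(g - 8) = (g + (-10 + 2))*(-8 + g) = (g - 8)*(-8 + g) = (-8 + g)*(-8 + g) = (-8 + g)²)
A(-3)*(-43) = (64 + (-3)² - 16*(-3))*(-43) = (64 + 9 + 48)*(-43) = 121*(-43) = -5203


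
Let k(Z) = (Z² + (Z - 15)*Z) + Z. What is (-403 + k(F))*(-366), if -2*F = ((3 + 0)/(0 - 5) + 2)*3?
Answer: 3337737/25 ≈ 1.3351e+5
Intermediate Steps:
F = -21/10 (F = -((3 + 0)/(0 - 5) + 2)*3/2 = -(3/(-5) + 2)*3/2 = -(3*(-⅕) + 2)*3/2 = -(-⅗ + 2)*3/2 = -7*3/10 = -½*21/5 = -21/10 ≈ -2.1000)
k(Z) = Z + Z² + Z*(-15 + Z) (k(Z) = (Z² + (-15 + Z)*Z) + Z = (Z² + Z*(-15 + Z)) + Z = Z + Z² + Z*(-15 + Z))
(-403 + k(F))*(-366) = (-403 + 2*(-21/10)*(-7 - 21/10))*(-366) = (-403 + 2*(-21/10)*(-91/10))*(-366) = (-403 + 1911/50)*(-366) = -18239/50*(-366) = 3337737/25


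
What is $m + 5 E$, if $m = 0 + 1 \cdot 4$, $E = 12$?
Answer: $64$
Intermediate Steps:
$m = 4$ ($m = 0 + 4 = 4$)
$m + 5 E = 4 + 5 \cdot 12 = 4 + 60 = 64$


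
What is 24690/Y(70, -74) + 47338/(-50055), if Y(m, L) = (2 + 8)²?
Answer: 24622483/100110 ≈ 245.95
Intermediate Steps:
Y(m, L) = 100 (Y(m, L) = 10² = 100)
24690/Y(70, -74) + 47338/(-50055) = 24690/100 + 47338/(-50055) = 24690*(1/100) + 47338*(-1/50055) = 2469/10 - 47338/50055 = 24622483/100110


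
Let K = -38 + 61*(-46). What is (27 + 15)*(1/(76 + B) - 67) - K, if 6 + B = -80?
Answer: 129/5 ≈ 25.800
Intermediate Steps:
B = -86 (B = -6 - 80 = -86)
K = -2844 (K = -38 - 2806 = -2844)
(27 + 15)*(1/(76 + B) - 67) - K = (27 + 15)*(1/(76 - 86) - 67) - 1*(-2844) = 42*(1/(-10) - 67) + 2844 = 42*(-⅒ - 67) + 2844 = 42*(-671/10) + 2844 = -14091/5 + 2844 = 129/5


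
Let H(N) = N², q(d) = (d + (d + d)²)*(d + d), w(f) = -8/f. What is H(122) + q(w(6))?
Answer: 401452/27 ≈ 14869.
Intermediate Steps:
q(d) = 2*d*(d + 4*d²) (q(d) = (d + (2*d)²)*(2*d) = (d + 4*d²)*(2*d) = 2*d*(d + 4*d²))
H(122) + q(w(6)) = 122² + (-8/6)²*(2 + 8*(-8/6)) = 14884 + (-8*⅙)²*(2 + 8*(-8*⅙)) = 14884 + (-4/3)²*(2 + 8*(-4/3)) = 14884 + 16*(2 - 32/3)/9 = 14884 + (16/9)*(-26/3) = 14884 - 416/27 = 401452/27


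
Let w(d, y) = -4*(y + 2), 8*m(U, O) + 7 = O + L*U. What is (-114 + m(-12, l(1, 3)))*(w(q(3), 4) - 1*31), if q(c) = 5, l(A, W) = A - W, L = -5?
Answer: 47355/8 ≈ 5919.4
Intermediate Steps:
m(U, O) = -7/8 - 5*U/8 + O/8 (m(U, O) = -7/8 + (O - 5*U)/8 = -7/8 + (-5*U/8 + O/8) = -7/8 - 5*U/8 + O/8)
w(d, y) = -8 - 4*y (w(d, y) = -4*(2 + y) = -8 - 4*y)
(-114 + m(-12, l(1, 3)))*(w(q(3), 4) - 1*31) = (-114 + (-7/8 - 5/8*(-12) + (1 - 1*3)/8))*((-8 - 4*4) - 1*31) = (-114 + (-7/8 + 15/2 + (1 - 3)/8))*((-8 - 16) - 31) = (-114 + (-7/8 + 15/2 + (⅛)*(-2)))*(-24 - 31) = (-114 + (-7/8 + 15/2 - ¼))*(-55) = (-114 + 51/8)*(-55) = -861/8*(-55) = 47355/8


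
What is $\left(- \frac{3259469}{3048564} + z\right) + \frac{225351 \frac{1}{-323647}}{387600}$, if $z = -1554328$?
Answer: $- \frac{49535025873827527069597}{31869072550928400} \approx -1.5543 \cdot 10^{6}$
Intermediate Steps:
$\left(- \frac{3259469}{3048564} + z\right) + \frac{225351 \frac{1}{-323647}}{387600} = \left(- \frac{3259469}{3048564} - 1554328\right) + \frac{225351 \frac{1}{-323647}}{387600} = \left(\left(-3259469\right) \frac{1}{3048564} - 1554328\right) + 225351 \left(- \frac{1}{323647}\right) \frac{1}{387600} = \left(- \frac{3259469}{3048564} - 1554328\right) - \frac{75117}{41815192400} = - \frac{4738471644461}{3048564} - \frac{75117}{41815192400} = - \frac{49535025873827527069597}{31869072550928400}$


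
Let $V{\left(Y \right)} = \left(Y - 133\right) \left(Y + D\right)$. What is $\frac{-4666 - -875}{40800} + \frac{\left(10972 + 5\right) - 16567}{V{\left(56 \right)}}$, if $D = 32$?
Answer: $\frac{1488119}{2032800} \approx 0.73205$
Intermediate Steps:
$V{\left(Y \right)} = \left(-133 + Y\right) \left(32 + Y\right)$ ($V{\left(Y \right)} = \left(Y - 133\right) \left(Y + 32\right) = \left(-133 + Y\right) \left(32 + Y\right)$)
$\frac{-4666 - -875}{40800} + \frac{\left(10972 + 5\right) - 16567}{V{\left(56 \right)}} = \frac{-4666 - -875}{40800} + \frac{\left(10972 + 5\right) - 16567}{-4256 + 56^{2} - 5656} = \left(-4666 + 875\right) \frac{1}{40800} + \frac{10977 - 16567}{-4256 + 3136 - 5656} = \left(-3791\right) \frac{1}{40800} - \frac{5590}{-6776} = - \frac{223}{2400} - - \frac{2795}{3388} = - \frac{223}{2400} + \frac{2795}{3388} = \frac{1488119}{2032800}$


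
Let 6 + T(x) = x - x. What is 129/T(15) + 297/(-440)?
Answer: -887/40 ≈ -22.175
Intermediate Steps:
T(x) = -6 (T(x) = -6 + (x - x) = -6 + 0 = -6)
129/T(15) + 297/(-440) = 129/(-6) + 297/(-440) = 129*(-1/6) + 297*(-1/440) = -43/2 - 27/40 = -887/40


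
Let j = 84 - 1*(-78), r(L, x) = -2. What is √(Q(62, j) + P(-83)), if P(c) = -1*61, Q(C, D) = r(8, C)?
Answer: 3*I*√7 ≈ 7.9373*I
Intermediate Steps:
j = 162 (j = 84 + 78 = 162)
Q(C, D) = -2
P(c) = -61
√(Q(62, j) + P(-83)) = √(-2 - 61) = √(-63) = 3*I*√7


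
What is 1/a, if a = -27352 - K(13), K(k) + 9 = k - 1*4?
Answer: -1/27352 ≈ -3.6560e-5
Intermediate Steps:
K(k) = -13 + k (K(k) = -9 + (k - 1*4) = -9 + (k - 4) = -9 + (-4 + k) = -13 + k)
a = -27352 (a = -27352 - (-13 + 13) = -27352 - 1*0 = -27352 + 0 = -27352)
1/a = 1/(-27352) = -1/27352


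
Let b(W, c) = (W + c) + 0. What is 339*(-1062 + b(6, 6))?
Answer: -355950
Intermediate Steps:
b(W, c) = W + c
339*(-1062 + b(6, 6)) = 339*(-1062 + (6 + 6)) = 339*(-1062 + 12) = 339*(-1050) = -355950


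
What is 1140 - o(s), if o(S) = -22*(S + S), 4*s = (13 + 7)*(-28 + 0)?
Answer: -5020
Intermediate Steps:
s = -140 (s = ((13 + 7)*(-28 + 0))/4 = (20*(-28))/4 = (¼)*(-560) = -140)
o(S) = -44*S
1140 - o(s) = 1140 - (-44)*(-140) = 1140 - 1*6160 = 1140 - 6160 = -5020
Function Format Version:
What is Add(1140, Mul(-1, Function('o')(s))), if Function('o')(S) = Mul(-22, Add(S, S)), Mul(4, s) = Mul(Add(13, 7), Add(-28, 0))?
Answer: -5020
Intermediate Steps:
s = -140 (s = Mul(Rational(1, 4), Mul(Add(13, 7), Add(-28, 0))) = Mul(Rational(1, 4), Mul(20, -28)) = Mul(Rational(1, 4), -560) = -140)
Function('o')(S) = Mul(-44, S) (Function('o')(S) = Mul(-22, Mul(2, S)) = Mul(-44, S))
Add(1140, Mul(-1, Function('o')(s))) = Add(1140, Mul(-1, Mul(-44, -140))) = Add(1140, Mul(-1, 6160)) = Add(1140, -6160) = -5020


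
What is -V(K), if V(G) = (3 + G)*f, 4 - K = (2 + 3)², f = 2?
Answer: 36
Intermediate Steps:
K = -21 (K = 4 - (2 + 3)² = 4 - 1*5² = 4 - 1*25 = 4 - 25 = -21)
V(G) = 6 + 2*G (V(G) = (3 + G)*2 = 6 + 2*G)
-V(K) = -(6 + 2*(-21)) = -(6 - 42) = -1*(-36) = 36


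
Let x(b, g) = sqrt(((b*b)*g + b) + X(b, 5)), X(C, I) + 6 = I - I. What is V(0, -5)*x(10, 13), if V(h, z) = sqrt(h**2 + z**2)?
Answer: 10*sqrt(326) ≈ 180.55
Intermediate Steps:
X(C, I) = -6 (X(C, I) = -6 + (I - I) = -6 + 0 = -6)
x(b, g) = sqrt(-6 + b + g*b**2) (x(b, g) = sqrt(((b*b)*g + b) - 6) = sqrt((b**2*g + b) - 6) = sqrt((g*b**2 + b) - 6) = sqrt((b + g*b**2) - 6) = sqrt(-6 + b + g*b**2))
V(0, -5)*x(10, 13) = sqrt(0**2 + (-5)**2)*sqrt(-6 + 10 + 13*10**2) = sqrt(0 + 25)*sqrt(-6 + 10 + 13*100) = sqrt(25)*sqrt(-6 + 10 + 1300) = 5*sqrt(1304) = 5*(2*sqrt(326)) = 10*sqrt(326)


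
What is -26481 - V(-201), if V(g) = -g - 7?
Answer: -26675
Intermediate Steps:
V(g) = -7 - g
-26481 - V(-201) = -26481 - (-7 - 1*(-201)) = -26481 - (-7 + 201) = -26481 - 1*194 = -26481 - 194 = -26675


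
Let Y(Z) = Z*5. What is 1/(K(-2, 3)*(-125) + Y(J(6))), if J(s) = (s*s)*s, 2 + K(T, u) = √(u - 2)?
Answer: 1/1205 ≈ 0.00082988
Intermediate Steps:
K(T, u) = -2 + √(-2 + u) (K(T, u) = -2 + √(u - 2) = -2 + √(-2 + u))
J(s) = s³ (J(s) = s²*s = s³)
Y(Z) = 5*Z
1/(K(-2, 3)*(-125) + Y(J(6))) = 1/((-2 + √(-2 + 3))*(-125) + 5*6³) = 1/((-2 + √1)*(-125) + 5*216) = 1/((-2 + 1)*(-125) + 1080) = 1/(-1*(-125) + 1080) = 1/(125 + 1080) = 1/1205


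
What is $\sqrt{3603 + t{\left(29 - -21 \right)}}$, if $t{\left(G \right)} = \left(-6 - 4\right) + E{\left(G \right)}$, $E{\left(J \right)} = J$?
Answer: $\sqrt{3643} \approx 60.357$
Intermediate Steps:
$t{\left(G \right)} = -10 + G$ ($t{\left(G \right)} = \left(-6 - 4\right) + G = -10 + G$)
$\sqrt{3603 + t{\left(29 - -21 \right)}} = \sqrt{3603 + \left(-10 + \left(29 - -21\right)\right)} = \sqrt{3603 + \left(-10 + \left(29 + 21\right)\right)} = \sqrt{3603 + \left(-10 + 50\right)} = \sqrt{3603 + 40} = \sqrt{3643}$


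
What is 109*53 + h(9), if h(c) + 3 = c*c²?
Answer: 6503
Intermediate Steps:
h(c) = -3 + c³ (h(c) = -3 + c*c² = -3 + c³)
109*53 + h(9) = 109*53 + (-3 + 9³) = 5777 + (-3 + 729) = 5777 + 726 = 6503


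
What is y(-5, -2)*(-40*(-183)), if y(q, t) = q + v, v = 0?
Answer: -36600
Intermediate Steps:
y(q, t) = q (y(q, t) = q + 0 = q)
y(-5, -2)*(-40*(-183)) = -(-200)*(-183) = -5*7320 = -36600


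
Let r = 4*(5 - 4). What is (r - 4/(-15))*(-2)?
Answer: -128/15 ≈ -8.5333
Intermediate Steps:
r = 4 (r = 4*1 = 4)
(r - 4/(-15))*(-2) = (4 - 4/(-15))*(-2) = (4 - 4*(-1/15))*(-2) = (4 + 4/15)*(-2) = (64/15)*(-2) = -128/15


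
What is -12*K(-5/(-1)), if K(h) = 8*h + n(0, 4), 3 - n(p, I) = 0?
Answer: -516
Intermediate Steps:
n(p, I) = 3 (n(p, I) = 3 - 1*0 = 3 + 0 = 3)
K(h) = 3 + 8*h (K(h) = 8*h + 3 = 3 + 8*h)
-12*K(-5/(-1)) = -12*(3 + 8*(-5/(-1))) = -12*(3 + 8*(-5*(-1))) = -12*(3 + 8*5) = -12*(3 + 40) = -12*43 = -516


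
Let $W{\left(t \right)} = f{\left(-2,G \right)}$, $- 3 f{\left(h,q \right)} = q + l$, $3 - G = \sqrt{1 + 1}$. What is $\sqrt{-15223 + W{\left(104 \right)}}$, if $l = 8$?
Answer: $\frac{\sqrt{-137040 + 3 \sqrt{2}}}{3} \approx 123.39 i$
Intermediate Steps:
$G = 3 - \sqrt{2}$ ($G = 3 - \sqrt{1 + 1} = 3 - \sqrt{2} \approx 1.5858$)
$f{\left(h,q \right)} = - \frac{8}{3} - \frac{q}{3}$ ($f{\left(h,q \right)} = - \frac{q + 8}{3} = - \frac{8 + q}{3} = - \frac{8}{3} - \frac{q}{3}$)
$W{\left(t \right)} = - \frac{11}{3} + \frac{\sqrt{2}}{3}$ ($W{\left(t \right)} = - \frac{8}{3} - \frac{3 - \sqrt{2}}{3} = - \frac{8}{3} - \left(1 - \frac{\sqrt{2}}{3}\right) = - \frac{11}{3} + \frac{\sqrt{2}}{3}$)
$\sqrt{-15223 + W{\left(104 \right)}} = \sqrt{-15223 - \left(\frac{11}{3} - \frac{\sqrt{2}}{3}\right)} = \sqrt{- \frac{45680}{3} + \frac{\sqrt{2}}{3}}$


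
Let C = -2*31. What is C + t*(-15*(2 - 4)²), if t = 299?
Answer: -18002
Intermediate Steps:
C = -62
C + t*(-15*(2 - 4)²) = -62 + 299*(-15*(2 - 4)²) = -62 + 299*(-15*(-2)²) = -62 + 299*(-15*4) = -62 + 299*(-60) = -62 - 17940 = -18002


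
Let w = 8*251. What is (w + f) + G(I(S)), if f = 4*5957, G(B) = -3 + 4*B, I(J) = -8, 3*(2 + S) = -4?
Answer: 25801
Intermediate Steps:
w = 2008
S = -10/3 (S = -2 + (⅓)*(-4) = -2 - 4/3 = -10/3 ≈ -3.3333)
f = 23828
(w + f) + G(I(S)) = (2008 + 23828) + (-3 + 4*(-8)) = 25836 + (-3 - 32) = 25836 - 35 = 25801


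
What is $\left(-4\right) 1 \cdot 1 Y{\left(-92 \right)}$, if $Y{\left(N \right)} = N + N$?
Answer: $736$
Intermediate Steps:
$Y{\left(N \right)} = 2 N$
$\left(-4\right) 1 \cdot 1 Y{\left(-92 \right)} = \left(-4\right) 1 \cdot 1 \cdot 2 \left(-92\right) = \left(-4\right) 1 \left(-184\right) = \left(-4\right) \left(-184\right) = 736$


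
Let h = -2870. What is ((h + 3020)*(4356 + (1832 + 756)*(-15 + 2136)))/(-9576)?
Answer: -11444800/133 ≈ -86051.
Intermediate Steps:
((h + 3020)*(4356 + (1832 + 756)*(-15 + 2136)))/(-9576) = ((-2870 + 3020)*(4356 + (1832 + 756)*(-15 + 2136)))/(-9576) = (150*(4356 + 2588*2121))*(-1/9576) = (150*(4356 + 5489148))*(-1/9576) = (150*5493504)*(-1/9576) = 824025600*(-1/9576) = -11444800/133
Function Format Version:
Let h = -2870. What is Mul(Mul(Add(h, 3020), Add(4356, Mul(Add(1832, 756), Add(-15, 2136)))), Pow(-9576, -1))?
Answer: Rational(-11444800, 133) ≈ -86051.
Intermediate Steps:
Mul(Mul(Add(h, 3020), Add(4356, Mul(Add(1832, 756), Add(-15, 2136)))), Pow(-9576, -1)) = Mul(Mul(Add(-2870, 3020), Add(4356, Mul(Add(1832, 756), Add(-15, 2136)))), Pow(-9576, -1)) = Mul(Mul(150, Add(4356, Mul(2588, 2121))), Rational(-1, 9576)) = Mul(Mul(150, Add(4356, 5489148)), Rational(-1, 9576)) = Mul(Mul(150, 5493504), Rational(-1, 9576)) = Mul(824025600, Rational(-1, 9576)) = Rational(-11444800, 133)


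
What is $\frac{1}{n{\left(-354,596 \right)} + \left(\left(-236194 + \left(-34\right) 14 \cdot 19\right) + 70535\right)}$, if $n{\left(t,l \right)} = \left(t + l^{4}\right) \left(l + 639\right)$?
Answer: $\frac{1}{155830331608267} \approx 6.4172 \cdot 10^{-15}$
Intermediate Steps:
$n{\left(t,l \right)} = \left(639 + l\right) \left(t + l^{4}\right)$ ($n{\left(t,l \right)} = \left(t + l^{4}\right) \left(639 + l\right) = \left(639 + l\right) \left(t + l^{4}\right)$)
$\frac{1}{n{\left(-354,596 \right)} + \left(\left(-236194 + \left(-34\right) 14 \cdot 19\right) + 70535\right)} = \frac{1}{\left(596^{5} + 639 \left(-354\right) + 639 \cdot 596^{4} + 596 \left(-354\right)\right) + \left(\left(-236194 + \left(-34\right) 14 \cdot 19\right) + 70535\right)} = \frac{1}{\left(75202330366976 - 226206 + 639 \cdot 126178406656 - 210984\right) + \left(\left(-236194 - 9044\right) + 70535\right)} = \frac{1}{\left(75202330366976 - 226206 + 80628001853184 - 210984\right) + \left(\left(-236194 - 9044\right) + 70535\right)} = \frac{1}{155830331782970 + \left(-245238 + 70535\right)} = \frac{1}{155830331782970 - 174703} = \frac{1}{155830331608267}$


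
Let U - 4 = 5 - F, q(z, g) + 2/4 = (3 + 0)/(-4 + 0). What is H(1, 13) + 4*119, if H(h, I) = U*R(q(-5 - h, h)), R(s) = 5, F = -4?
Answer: 541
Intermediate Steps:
q(z, g) = -5/4 (q(z, g) = -1/2 + (3 + 0)/(-4 + 0) = -1/2 + 3/(-4) = -1/2 + 3*(-1/4) = -1/2 - 3/4 = -5/4)
U = 13 (U = 4 + (5 - 1*(-4)) = 4 + (5 + 4) = 4 + 9 = 13)
H(h, I) = 65 (H(h, I) = 13*5 = 65)
H(1, 13) + 4*119 = 65 + 4*119 = 65 + 476 = 541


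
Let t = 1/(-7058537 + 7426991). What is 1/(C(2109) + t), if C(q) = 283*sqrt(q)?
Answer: -368454/22930630809646643315 + 38419613082828*sqrt(2109)/22930630809646643315 ≈ 7.6944e-5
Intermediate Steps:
t = 1/368454 ≈ 2.7140e-6
1/(C(2109) + t) = 1/(283*sqrt(2109) + 1/368454) = 1/(1/368454 + 283*sqrt(2109))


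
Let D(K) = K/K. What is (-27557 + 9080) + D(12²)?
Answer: -18476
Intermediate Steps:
D(K) = 1
(-27557 + 9080) + D(12²) = (-27557 + 9080) + 1 = -18477 + 1 = -18476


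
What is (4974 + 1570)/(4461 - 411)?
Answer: 3272/2025 ≈ 1.6158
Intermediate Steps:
(4974 + 1570)/(4461 - 411) = 6544/4050 = 6544*(1/4050) = 3272/2025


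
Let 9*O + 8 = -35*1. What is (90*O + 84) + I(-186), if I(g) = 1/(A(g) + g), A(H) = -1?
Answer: -64703/187 ≈ -346.01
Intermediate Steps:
O = -43/9 (O = -8/9 + (-35*1)/9 = -8/9 + (⅑)*(-35) = -8/9 - 35/9 = -43/9 ≈ -4.7778)
I(g) = 1/(-1 + g)
(90*O + 84) + I(-186) = (90*(-43/9) + 84) + 1/(-1 - 186) = (-430 + 84) + 1/(-187) = -346 - 1/187 = -64703/187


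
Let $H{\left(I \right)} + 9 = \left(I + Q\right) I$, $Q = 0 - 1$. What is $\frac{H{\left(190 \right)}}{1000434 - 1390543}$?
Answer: $- \frac{35901}{390109} \approx -0.092028$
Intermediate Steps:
$Q = -1$ ($Q = 0 - 1 = -1$)
$H{\left(I \right)} = -9 + I \left(-1 + I\right)$ ($H{\left(I \right)} = -9 + \left(I - 1\right) I = -9 + \left(-1 + I\right) I = -9 + I \left(-1 + I\right)$)
$\frac{H{\left(190 \right)}}{1000434 - 1390543} = \frac{-9 + 190^{2} - 190}{1000434 - 1390543} = \frac{-9 + 36100 - 190}{1000434 - 1390543} = \frac{35901}{-390109} = 35901 \left(- \frac{1}{390109}\right) = - \frac{35901}{390109}$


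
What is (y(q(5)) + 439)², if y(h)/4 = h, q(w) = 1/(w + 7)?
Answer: 1737124/9 ≈ 1.9301e+5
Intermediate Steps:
q(w) = 1/(7 + w)
y(h) = 4*h
(y(q(5)) + 439)² = (4/(7 + 5) + 439)² = (4/12 + 439)² = (4*(1/12) + 439)² = (⅓ + 439)² = (1318/3)² = 1737124/9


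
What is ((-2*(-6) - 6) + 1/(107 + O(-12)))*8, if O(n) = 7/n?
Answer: 61392/1277 ≈ 48.075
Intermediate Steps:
((-2*(-6) - 6) + 1/(107 + O(-12)))*8 = ((-2*(-6) - 6) + 1/(107 + 7/(-12)))*8 = ((12 - 6) + 1/(107 + 7*(-1/12)))*8 = (6 + 1/(107 - 7/12))*8 = (6 + 1/(1277/12))*8 = (6 + 12/1277)*8 = (7674/1277)*8 = 61392/1277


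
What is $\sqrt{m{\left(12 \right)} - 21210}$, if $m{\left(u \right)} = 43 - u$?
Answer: $i \sqrt{21179} \approx 145.53 i$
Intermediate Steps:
$\sqrt{m{\left(12 \right)} - 21210} = \sqrt{\left(43 - 12\right) - 21210} = \sqrt{31 - 21210} = \sqrt{-21179} = i \sqrt{21179}$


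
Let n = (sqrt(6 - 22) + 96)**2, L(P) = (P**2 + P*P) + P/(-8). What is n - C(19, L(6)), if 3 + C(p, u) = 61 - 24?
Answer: 9166 + 768*I ≈ 9166.0 + 768.0*I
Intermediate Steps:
L(P) = 2*P**2 - P/8 (L(P) = (P**2 + P**2) + P*(-1/8) = 2*P**2 - P/8)
C(p, u) = 34 (C(p, u) = -3 + (61 - 24) = -3 + 37 = 34)
n = (96 + 4*I)**2 (n = (sqrt(-16) + 96)**2 = (4*I + 96)**2 = (96 + 4*I)**2 ≈ 9200.0 + 768.0*I)
n - C(19, L(6)) = (9200 + 768*I) - 1*34 = (9200 + 768*I) - 34 = 9166 + 768*I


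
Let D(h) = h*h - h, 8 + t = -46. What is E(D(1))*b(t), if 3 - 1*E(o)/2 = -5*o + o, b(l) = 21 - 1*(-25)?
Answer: 276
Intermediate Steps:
t = -54 (t = -8 - 46 = -54)
D(h) = h**2 - h
b(l) = 46 (b(l) = 21 + 25 = 46)
E(o) = 6 + 8*o (E(o) = 6 - 2*(-5*o + o) = 6 - (-8)*o = 6 + 8*o)
E(D(1))*b(t) = (6 + 8*(1*(-1 + 1)))*46 = (6 + 8*(1*0))*46 = (6 + 8*0)*46 = (6 + 0)*46 = 6*46 = 276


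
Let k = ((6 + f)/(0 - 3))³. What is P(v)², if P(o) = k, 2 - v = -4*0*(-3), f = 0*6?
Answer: 64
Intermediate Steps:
f = 0
v = 2 (v = 2 - (-4*0)*(-3) = 2 - 0*(-3) = 2 - 1*0 = 2 + 0 = 2)
k = -8 (k = ((6 + 0)/(0 - 3))³ = (6/(-3))³ = (6*(-⅓))³ = (-2)³ = -8)
P(o) = -8
P(v)² = (-8)² = 64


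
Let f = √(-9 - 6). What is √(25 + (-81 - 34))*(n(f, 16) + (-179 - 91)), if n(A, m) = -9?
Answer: -837*I*√10 ≈ -2646.8*I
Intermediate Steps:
f = I*√15 (f = √(-15) = I*√15 ≈ 3.873*I)
√(25 + (-81 - 34))*(n(f, 16) + (-179 - 91)) = √(25 + (-81 - 34))*(-9 + (-179 - 91)) = √(25 - 115)*(-9 - 270) = √(-90)*(-279) = (3*I*√10)*(-279) = -837*I*√10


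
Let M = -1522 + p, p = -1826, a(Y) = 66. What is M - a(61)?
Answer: -3414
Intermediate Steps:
M = -3348 (M = -1522 - 1826 = -3348)
M - a(61) = -3348 - 1*66 = -3348 - 66 = -3414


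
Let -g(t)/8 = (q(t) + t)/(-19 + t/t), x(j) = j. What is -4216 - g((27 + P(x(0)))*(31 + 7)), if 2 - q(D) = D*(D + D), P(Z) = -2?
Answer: 7178248/9 ≈ 7.9758e+5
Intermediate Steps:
q(D) = 2 - 2*D² (q(D) = 2 - D*(D + D) = 2 - D*2*D = 2 - 2*D²)
g(t) = 8/9 - 8*t²/9 + 4*t/9 (g(t) = -8*((2 - 2*t²) + t)/(-19 + t/t) = -8*(2 + t - 2*t²)/(-19 + 1) = -8*(2 + t - 2*t²)/(-18) = -8*(2 + t - 2*t²)*(-1)/18 = -8*(-⅑ - t/18 + t²/9) = 8/9 - 8*t²/9 + 4*t/9)
-4216 - g((27 + P(x(0)))*(31 + 7)) = -4216 - (8/9 - 8*(27 - 2)²*(31 + 7)²/9 + 4*((27 - 2)*(31 + 7))/9) = -4216 - (8/9 - 8*(25*38)²/9 + 4*(25*38)/9) = -4216 - (8/9 - 8/9*950² + (4/9)*950) = -4216 - (8/9 - 8/9*902500 + 3800/9) = -4216 - (8/9 - 7220000/9 + 3800/9) = -4216 - 1*(-7216192/9) = -4216 + 7216192/9 = 7178248/9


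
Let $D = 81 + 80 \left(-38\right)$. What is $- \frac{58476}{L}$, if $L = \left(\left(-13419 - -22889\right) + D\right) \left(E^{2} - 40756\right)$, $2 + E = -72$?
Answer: $\frac{4873}{19142340} \approx 0.00025457$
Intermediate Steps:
$E = -74$ ($E = -2 - 72 = -74$)
$D = -2959$ ($D = 81 - 3040 = -2959$)
$L = -229708080$ ($L = \left(\left(-13419 - -22889\right) - 2959\right) \left(\left(-74\right)^{2} - 40756\right) = \left(\left(-13419 + 22889\right) - 2959\right) \left(5476 - 40756\right) = \left(9470 - 2959\right) \left(-35280\right) = 6511 \left(-35280\right) = -229708080$)
$- \frac{58476}{L} = - \frac{58476}{-229708080} = \left(-58476\right) \left(- \frac{1}{229708080}\right) = \frac{4873}{19142340}$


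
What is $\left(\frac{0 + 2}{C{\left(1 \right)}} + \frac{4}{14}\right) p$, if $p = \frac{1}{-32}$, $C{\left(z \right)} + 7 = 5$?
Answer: $\frac{5}{224} \approx 0.022321$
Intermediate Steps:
$C{\left(z \right)} = -2$ ($C{\left(z \right)} = -7 + 5 = -2$)
$p = - \frac{1}{32} \approx -0.03125$
$\left(\frac{0 + 2}{C{\left(1 \right)}} + \frac{4}{14}\right) p = \left(\frac{0 + 2}{-2} + \frac{4}{14}\right) \left(- \frac{1}{32}\right) = \left(2 \left(- \frac{1}{2}\right) + 4 \cdot \frac{1}{14}\right) \left(- \frac{1}{32}\right) = \left(-1 + \frac{2}{7}\right) \left(- \frac{1}{32}\right) = \left(- \frac{5}{7}\right) \left(- \frac{1}{32}\right) = \frac{5}{224}$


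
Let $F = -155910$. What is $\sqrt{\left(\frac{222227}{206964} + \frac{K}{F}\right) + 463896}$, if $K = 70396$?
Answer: $\frac{\sqrt{372695175316225103917415}}{896326590} \approx 681.1$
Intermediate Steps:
$\sqrt{\left(\frac{222227}{206964} + \frac{K}{F}\right) + 463896} = \sqrt{\left(\frac{222227}{206964} + \frac{70396}{-155910}\right) + 463896} = \sqrt{\left(222227 \cdot \frac{1}{206964} + 70396 \left(- \frac{1}{155910}\right)\right) + 463896} = \sqrt{\left(\frac{222227}{206964} - \frac{35198}{77955}\right) + 463896} = \sqrt{\frac{3346328971}{5377959540} + 463896} = \sqrt{\frac{2494817265096811}{5377959540}} = \frac{\sqrt{372695175316225103917415}}{896326590}$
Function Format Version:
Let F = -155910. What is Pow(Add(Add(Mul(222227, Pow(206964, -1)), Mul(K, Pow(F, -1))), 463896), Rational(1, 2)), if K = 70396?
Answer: Mul(Rational(1, 896326590), Pow(372695175316225103917415, Rational(1, 2))) ≈ 681.10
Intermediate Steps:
Pow(Add(Add(Mul(222227, Pow(206964, -1)), Mul(K, Pow(F, -1))), 463896), Rational(1, 2)) = Pow(Add(Add(Mul(222227, Pow(206964, -1)), Mul(70396, Pow(-155910, -1))), 463896), Rational(1, 2)) = Pow(Add(Add(Mul(222227, Rational(1, 206964)), Mul(70396, Rational(-1, 155910))), 463896), Rational(1, 2)) = Pow(Add(Add(Rational(222227, 206964), Rational(-35198, 77955)), 463896), Rational(1, 2)) = Pow(Add(Rational(3346328971, 5377959540), 463896), Rational(1, 2)) = Pow(Rational(2494817265096811, 5377959540), Rational(1, 2)) = Mul(Rational(1, 896326590), Pow(372695175316225103917415, Rational(1, 2)))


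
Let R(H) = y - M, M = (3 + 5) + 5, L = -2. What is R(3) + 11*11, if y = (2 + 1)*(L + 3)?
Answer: 111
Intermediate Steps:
y = 3 (y = (2 + 1)*(-2 + 3) = 3*1 = 3)
M = 13 (M = 8 + 5 = 13)
R(H) = -10 (R(H) = 3 - 1*13 = 3 - 13 = -10)
R(3) + 11*11 = -10 + 11*11 = -10 + 121 = 111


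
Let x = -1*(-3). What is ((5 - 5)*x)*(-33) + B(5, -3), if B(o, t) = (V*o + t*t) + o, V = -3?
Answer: -1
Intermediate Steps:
x = 3
B(o, t) = t**2 - 2*o (B(o, t) = (-3*o + t*t) + o = (-3*o + t**2) + o = (t**2 - 3*o) + o = t**2 - 2*o)
((5 - 5)*x)*(-33) + B(5, -3) = ((5 - 5)*3)*(-33) + ((-3)**2 - 2*5) = (0*3)*(-33) + (9 - 10) = 0*(-33) - 1 = 0 - 1 = -1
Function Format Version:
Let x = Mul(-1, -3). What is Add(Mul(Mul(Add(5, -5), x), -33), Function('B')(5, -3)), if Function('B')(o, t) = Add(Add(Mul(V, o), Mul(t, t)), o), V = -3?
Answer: -1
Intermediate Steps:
x = 3
Function('B')(o, t) = Add(Pow(t, 2), Mul(-2, o)) (Function('B')(o, t) = Add(Add(Mul(-3, o), Mul(t, t)), o) = Add(Add(Mul(-3, o), Pow(t, 2)), o) = Add(Add(Pow(t, 2), Mul(-3, o)), o) = Add(Pow(t, 2), Mul(-2, o)))
Add(Mul(Mul(Add(5, -5), x), -33), Function('B')(5, -3)) = Add(Mul(Mul(Add(5, -5), 3), -33), Add(Pow(-3, 2), Mul(-2, 5))) = Add(Mul(Mul(0, 3), -33), Add(9, -10)) = Add(Mul(0, -33), -1) = Add(0, -1) = -1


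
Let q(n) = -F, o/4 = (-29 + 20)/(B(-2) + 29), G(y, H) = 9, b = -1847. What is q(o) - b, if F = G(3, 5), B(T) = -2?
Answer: 1838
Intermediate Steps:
o = -4/3 (o = 4*((-29 + 20)/(-2 + 29)) = 4*(-9/27) = 4*(-9*1/27) = 4*(-⅓) = -4/3 ≈ -1.3333)
F = 9
q(n) = -9 (q(n) = -1*9 = -9)
q(o) - b = -9 - 1*(-1847) = -9 + 1847 = 1838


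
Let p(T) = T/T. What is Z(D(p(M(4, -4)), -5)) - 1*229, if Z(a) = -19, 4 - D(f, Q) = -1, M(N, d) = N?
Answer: -248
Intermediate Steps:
p(T) = 1
D(f, Q) = 5 (D(f, Q) = 4 - 1*(-1) = 4 + 1 = 5)
Z(D(p(M(4, -4)), -5)) - 1*229 = -19 - 1*229 = -19 - 229 = -248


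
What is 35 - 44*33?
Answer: -1417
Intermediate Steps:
35 - 44*33 = 35 - 1452 = -1417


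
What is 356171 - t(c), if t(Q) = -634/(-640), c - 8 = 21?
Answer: 113974403/320 ≈ 3.5617e+5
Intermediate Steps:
c = 29 (c = 8 + 21 = 29)
t(Q) = 317/320 (t(Q) = -634*(-1/640) = 317/320)
356171 - t(c) = 356171 - 1*317/320 = 356171 - 317/320 = 113974403/320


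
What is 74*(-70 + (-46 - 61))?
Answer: -13098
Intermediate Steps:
74*(-70 + (-46 - 61)) = 74*(-70 - 107) = 74*(-177) = -13098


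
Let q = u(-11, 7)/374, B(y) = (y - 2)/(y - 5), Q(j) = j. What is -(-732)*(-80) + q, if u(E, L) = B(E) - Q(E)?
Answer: -350422851/5984 ≈ -58560.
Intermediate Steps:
B(y) = (-2 + y)/(-5 + y)
u(E, L) = -E + (-2 + E)/(-5 + E) (u(E, L) = (-2 + E)/(-5 + E) - E = -E + (-2 + E)/(-5 + E))
q = 189/5984 (q = ((-2 - 11 - 1*(-11)*(-5 - 11))/(-5 - 11))/374 = ((-2 - 11 - 1*(-11)*(-16))/(-16))*(1/374) = -(-2 - 11 - 176)/16*(1/374) = -1/16*(-189)*(1/374) = (189/16)*(1/374) = 189/5984 ≈ 0.031584)
-(-732)*(-80) + q = -(-732)*(-80) + 189/5984 = -366*160 + 189/5984 = -58560 + 189/5984 = -350422851/5984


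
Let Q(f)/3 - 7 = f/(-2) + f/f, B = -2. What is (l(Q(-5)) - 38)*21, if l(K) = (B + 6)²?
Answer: -462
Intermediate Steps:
Q(f) = 24 - 3*f/2 (Q(f) = 21 + 3*(f/(-2) + f/f) = 21 + 3*(f*(-½) + 1) = 21 + 3*(-f/2 + 1) = 21 + 3*(1 - f/2) = 21 + (3 - 3*f/2) = 24 - 3*f/2)
l(K) = 16 (l(K) = (-2 + 6)² = 4² = 16)
(l(Q(-5)) - 38)*21 = (16 - 38)*21 = -22*21 = -462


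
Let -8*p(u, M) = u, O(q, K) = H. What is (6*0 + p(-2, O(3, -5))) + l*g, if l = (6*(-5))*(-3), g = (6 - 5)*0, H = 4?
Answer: 1/4 ≈ 0.25000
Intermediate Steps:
O(q, K) = 4
p(u, M) = -u/8
g = 0 (g = 1*0 = 0)
l = 90 (l = -30*(-3) = 90)
(6*0 + p(-2, O(3, -5))) + l*g = (6*0 - 1/8*(-2)) + 90*0 = (0 + 1/4) + 0 = 1/4 + 0 = 1/4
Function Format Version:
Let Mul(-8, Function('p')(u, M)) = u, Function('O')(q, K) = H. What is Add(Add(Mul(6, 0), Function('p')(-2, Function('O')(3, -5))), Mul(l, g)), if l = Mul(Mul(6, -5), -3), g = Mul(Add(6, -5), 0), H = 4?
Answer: Rational(1, 4) ≈ 0.25000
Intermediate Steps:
Function('O')(q, K) = 4
Function('p')(u, M) = Mul(Rational(-1, 8), u)
g = 0 (g = Mul(1, 0) = 0)
l = 90 (l = Mul(-30, -3) = 90)
Add(Add(Mul(6, 0), Function('p')(-2, Function('O')(3, -5))), Mul(l, g)) = Add(Add(Mul(6, 0), Mul(Rational(-1, 8), -2)), Mul(90, 0)) = Add(Add(0, Rational(1, 4)), 0) = Add(Rational(1, 4), 0) = Rational(1, 4)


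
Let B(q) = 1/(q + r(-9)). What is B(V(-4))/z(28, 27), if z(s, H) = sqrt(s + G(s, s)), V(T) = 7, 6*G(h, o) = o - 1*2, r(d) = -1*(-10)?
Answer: sqrt(291)/1649 ≈ 0.010345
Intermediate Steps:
r(d) = 10
G(h, o) = -1/3 + o/6 (G(h, o) = (o - 1*2)/6 = (o - 2)/6 = (-2 + o)/6 = -1/3 + o/6)
z(s, H) = sqrt(-1/3 + 7*s/6) (z(s, H) = sqrt(s + (-1/3 + s/6)) = sqrt(-1/3 + 7*s/6))
B(q) = 1/(10 + q) (B(q) = 1/(q + 10) = 1/(10 + q))
B(V(-4))/z(28, 27) = 1/((10 + 7)*((sqrt(-12 + 42*28)/6))) = 1/(17*((sqrt(-12 + 1176)/6))) = 1/(17*((sqrt(1164)/6))) = 1/(17*(((2*sqrt(291))/6))) = 1/(17*((sqrt(291)/3))) = (sqrt(291)/97)/17 = sqrt(291)/1649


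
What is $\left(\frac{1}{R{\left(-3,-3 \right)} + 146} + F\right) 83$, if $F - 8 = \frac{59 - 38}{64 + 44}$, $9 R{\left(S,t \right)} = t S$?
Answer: $\frac{1200761}{1764} \approx 680.7$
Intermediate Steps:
$R{\left(S,t \right)} = \frac{S t}{9}$ ($R{\left(S,t \right)} = \frac{t S}{9} = \frac{S t}{9}$)
$F = \frac{295}{36}$ ($F = 8 + \frac{59 - 38}{64 + 44} = 8 + \frac{21}{108} = 8 + 21 \cdot \frac{1}{108} = 8 + \frac{7}{36} = \frac{295}{36} \approx 8.1944$)
$\left(\frac{1}{R{\left(-3,-3 \right)} + 146} + F\right) 83 = \left(\frac{1}{\frac{1}{9} \left(-3\right) \left(-3\right) + 146} + \frac{295}{36}\right) 83 = \left(\frac{1}{1 + 146} + \frac{295}{36}\right) 83 = \left(\frac{1}{147} + \frac{295}{36}\right) 83 = \frac{14467}{1764} \cdot 83 = \frac{1200761}{1764}$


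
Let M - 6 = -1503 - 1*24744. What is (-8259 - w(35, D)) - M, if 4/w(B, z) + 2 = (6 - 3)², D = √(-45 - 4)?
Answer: 125870/7 ≈ 17981.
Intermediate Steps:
D = 7*I (D = √(-49) = 7*I ≈ 7.0*I)
w(B, z) = 4/7 (w(B, z) = 4/(-2 + (6 - 3)²) = 4/(-2 + 3²) = 4/(-2 + 9) = 4/7)
M = -26241 (M = 6 + (-1503 - 1*24744) = 6 + (-1503 - 24744) = 6 - 26247 = -26241)
(-8259 - w(35, D)) - M = (-8259 - 1*4/7) - 1*(-26241) = (-8259 - 4/7) + 26241 = -57817/7 + 26241 = 125870/7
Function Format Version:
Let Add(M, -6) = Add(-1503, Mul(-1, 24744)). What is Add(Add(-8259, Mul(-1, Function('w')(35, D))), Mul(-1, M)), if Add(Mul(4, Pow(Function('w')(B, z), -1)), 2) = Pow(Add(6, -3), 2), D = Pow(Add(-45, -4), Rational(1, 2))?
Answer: Rational(125870, 7) ≈ 17981.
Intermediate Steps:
D = Mul(7, I) (D = Pow(-49, Rational(1, 2)) = Mul(7, I) ≈ Mul(7.0000, I))
Function('w')(B, z) = Rational(4, 7) (Function('w')(B, z) = Mul(4, Pow(Add(-2, Pow(Add(6, -3), 2)), -1)) = Mul(4, Pow(Add(-2, Pow(3, 2)), -1)) = Mul(4, Pow(Add(-2, 9), -1)) = Mul(4, Pow(7, -1)) = Mul(4, Rational(1, 7)) = Rational(4, 7))
M = -26241 (M = Add(6, Add(-1503, Mul(-1, 24744))) = Add(6, Add(-1503, -24744)) = Add(6, -26247) = -26241)
Add(Add(-8259, Mul(-1, Function('w')(35, D))), Mul(-1, M)) = Add(Add(-8259, Mul(-1, Rational(4, 7))), Mul(-1, -26241)) = Add(Add(-8259, Rational(-4, 7)), 26241) = Add(Rational(-57817, 7), 26241) = Rational(125870, 7)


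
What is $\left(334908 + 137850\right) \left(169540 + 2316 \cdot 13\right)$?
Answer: $94385189184$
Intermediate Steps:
$\left(334908 + 137850\right) \left(169540 + 2316 \cdot 13\right) = 472758 \left(169540 + 30108\right) = 472758 \cdot 199648 = 94385189184$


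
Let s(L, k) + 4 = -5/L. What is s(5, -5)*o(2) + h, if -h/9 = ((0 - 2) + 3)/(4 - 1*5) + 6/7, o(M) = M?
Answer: -61/7 ≈ -8.7143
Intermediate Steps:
h = 9/7 (h = -9*(((0 - 2) + 3)/(4 - 1*5) + 6/7) = -9*((-2 + 3)/(4 - 5) + 6*(1/7)) = -9*(1/(-1) + 6/7) = -9*(1*(-1) + 6/7) = -9*(-1 + 6/7) = -9*(-1/7) = 9/7 ≈ 1.2857)
s(L, k) = -4 - 5/L
s(5, -5)*o(2) + h = (-4 - 5/5)*2 + 9/7 = (-4 - 5*1/5)*2 + 9/7 = (-4 - 1)*2 + 9/7 = -5*2 + 9/7 = -10 + 9/7 = -61/7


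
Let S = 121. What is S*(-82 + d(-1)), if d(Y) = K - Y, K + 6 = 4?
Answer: -10043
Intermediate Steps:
K = -2 (K = -6 + 4 = -2)
d(Y) = -2 - Y
S*(-82 + d(-1)) = 121*(-82 + (-2 - 1*(-1))) = 121*(-82 + (-2 + 1)) = 121*(-82 - 1) = 121*(-83) = -10043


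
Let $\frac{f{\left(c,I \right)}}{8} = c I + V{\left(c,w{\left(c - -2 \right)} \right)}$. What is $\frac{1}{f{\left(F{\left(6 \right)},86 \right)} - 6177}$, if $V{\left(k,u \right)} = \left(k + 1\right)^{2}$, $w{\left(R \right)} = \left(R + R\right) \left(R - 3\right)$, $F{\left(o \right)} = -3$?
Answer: $- \frac{1}{8209} \approx -0.00012182$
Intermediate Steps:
$w{\left(R \right)} = 2 R \left(-3 + R\right)$
$V{\left(k,u \right)} = \left(1 + k\right)^{2}$
$f{\left(c,I \right)} = 8 \left(1 + c\right)^{2} + 8 I c$ ($f{\left(c,I \right)} = 8 \left(c I + \left(1 + c\right)^{2}\right) = 8 \left(I c + \left(1 + c\right)^{2}\right) = 8 \left(\left(1 + c\right)^{2} + I c\right) = 8 \left(1 + c\right)^{2} + 8 I c$)
$\frac{1}{f{\left(F{\left(6 \right)},86 \right)} - 6177} = \frac{1}{\left(8 \left(1 - 3\right)^{2} + 8 \cdot 86 \left(-3\right)\right) - 6177} = \frac{1}{\left(8 \left(-2\right)^{2} - 2064\right) - 6177} = \frac{1}{\left(8 \cdot 4 - 2064\right) - 6177} = \frac{1}{\left(32 - 2064\right) - 6177} = \frac{1}{-2032 - 6177} = \frac{1}{-8209} = - \frac{1}{8209}$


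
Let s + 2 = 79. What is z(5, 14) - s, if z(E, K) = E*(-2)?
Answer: -87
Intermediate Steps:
z(E, K) = -2*E
s = 77 (s = -2 + 79 = 77)
z(5, 14) - s = -2*5 - 1*77 = -10 - 77 = -87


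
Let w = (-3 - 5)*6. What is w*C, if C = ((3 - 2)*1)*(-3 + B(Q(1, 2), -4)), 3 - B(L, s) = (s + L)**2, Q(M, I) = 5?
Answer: 48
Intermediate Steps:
B(L, s) = 3 - (L + s)**2 (B(L, s) = 3 - (s + L)**2 = 3 - (L + s)**2)
C = -1 (C = ((3 - 2)*1)*(-3 + (3 - (5 - 4)**2)) = (1*1)*(-3 + (3 - 1*1**2)) = 1*(-3 + (3 - 1*1)) = 1*(-3 + (3 - 1)) = 1*(-3 + 2) = 1*(-1) = -1)
w = -48 (w = -8*6 = -48)
w*C = -48*(-1) = 48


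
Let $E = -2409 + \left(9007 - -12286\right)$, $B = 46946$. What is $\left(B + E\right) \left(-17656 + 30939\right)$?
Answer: $874419890$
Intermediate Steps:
$E = 18884$ ($E = -2409 + \left(9007 + 12286\right) = -2409 + 21293 = 18884$)
$\left(B + E\right) \left(-17656 + 30939\right) = \left(46946 + 18884\right) \left(-17656 + 30939\right) = 65830 \cdot 13283 = 874419890$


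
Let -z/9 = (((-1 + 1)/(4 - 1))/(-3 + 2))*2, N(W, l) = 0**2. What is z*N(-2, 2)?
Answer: 0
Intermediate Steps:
N(W, l) = 0
z = 0 (z = -9*((-1 + 1)/(4 - 1))/(-3 + 2)*2 = -9*(0/3)/(-1)*2 = -9*(-0/3)*2 = -9*(-1*0)*2 = -0*2 = -9*0 = 0)
z*N(-2, 2) = 0*0 = 0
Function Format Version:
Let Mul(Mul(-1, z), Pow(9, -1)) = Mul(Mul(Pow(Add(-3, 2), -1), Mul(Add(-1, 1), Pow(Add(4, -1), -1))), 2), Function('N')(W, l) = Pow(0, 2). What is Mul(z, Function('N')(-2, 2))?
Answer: 0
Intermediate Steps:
Function('N')(W, l) = 0
z = 0 (z = Mul(-9, Mul(Mul(Pow(Add(-3, 2), -1), Mul(Add(-1, 1), Pow(Add(4, -1), -1))), 2)) = Mul(-9, Mul(Mul(Pow(-1, -1), Mul(0, Pow(3, -1))), 2)) = Mul(-9, Mul(Mul(-1, Mul(0, Rational(1, 3))), 2)) = Mul(-9, Mul(Mul(-1, 0), 2)) = Mul(-9, Mul(0, 2)) = Mul(-9, 0) = 0)
Mul(z, Function('N')(-2, 2)) = Mul(0, 0) = 0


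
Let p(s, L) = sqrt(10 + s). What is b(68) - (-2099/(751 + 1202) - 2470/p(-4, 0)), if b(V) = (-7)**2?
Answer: 97796/1953 + 1235*sqrt(6)/3 ≈ 1058.4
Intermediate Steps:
b(V) = 49
b(68) - (-2099/(751 + 1202) - 2470/p(-4, 0)) = 49 - (-2099/(751 + 1202) - 2470/sqrt(10 - 4)) = 49 - (-2099/1953 - 2470*sqrt(6)/6) = 49 - (-2099*1/1953 - 1235*sqrt(6)/3) = 49 - (-2099/1953 - 1235*sqrt(6)/3) = 49 + (2099/1953 + 1235*sqrt(6)/3) = 97796/1953 + 1235*sqrt(6)/3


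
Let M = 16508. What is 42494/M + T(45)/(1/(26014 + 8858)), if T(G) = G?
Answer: 12952528207/8254 ≈ 1.5692e+6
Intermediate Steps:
42494/M + T(45)/(1/(26014 + 8858)) = 42494/16508 + 45/(1/(26014 + 8858)) = 42494*(1/16508) + 45/(1/34872) = 21247/8254 + 45/(1/34872) = 21247/8254 + 45*34872 = 21247/8254 + 1569240 = 12952528207/8254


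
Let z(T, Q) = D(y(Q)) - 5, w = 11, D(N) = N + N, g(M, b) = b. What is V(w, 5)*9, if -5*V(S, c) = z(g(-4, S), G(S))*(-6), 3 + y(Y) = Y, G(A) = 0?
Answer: -594/5 ≈ -118.80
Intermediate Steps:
y(Y) = -3 + Y
D(N) = 2*N
z(T, Q) = -11 + 2*Q (z(T, Q) = 2*(-3 + Q) - 5 = (-6 + 2*Q) - 5 = -11 + 2*Q)
V(S, c) = -66/5 (V(S, c) = -(-11 + 2*0)*(-6)/5 = -(-11 + 0)*(-6)/5 = -(-11)*(-6)/5 = -⅕*66 = -66/5)
V(w, 5)*9 = -66/5*9 = -594/5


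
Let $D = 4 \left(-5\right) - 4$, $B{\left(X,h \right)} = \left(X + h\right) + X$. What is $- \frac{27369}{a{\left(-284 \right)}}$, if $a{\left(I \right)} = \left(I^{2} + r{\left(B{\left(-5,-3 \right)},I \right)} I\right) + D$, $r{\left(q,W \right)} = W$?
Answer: $- \frac{27369}{161288} \approx -0.16969$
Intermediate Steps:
$B{\left(X,h \right)} = h + 2 X$
$D = -24$ ($D = -20 - 4 = -24$)
$a{\left(I \right)} = -24 + 2 I^{2}$ ($a{\left(I \right)} = \left(I^{2} + I I\right) - 24 = \left(I^{2} + I^{2}\right) - 24 = 2 I^{2} - 24 = -24 + 2 I^{2}$)
$- \frac{27369}{a{\left(-284 \right)}} = - \frac{27369}{-24 + 2 \left(-284\right)^{2}} = - \frac{27369}{-24 + 2 \cdot 80656} = - \frac{27369}{-24 + 161312} = - \frac{27369}{161288}$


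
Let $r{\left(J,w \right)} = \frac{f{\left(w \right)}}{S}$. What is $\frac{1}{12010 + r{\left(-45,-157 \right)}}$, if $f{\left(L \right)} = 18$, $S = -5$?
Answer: $\frac{5}{60032} \approx 8.3289 \cdot 10^{-5}$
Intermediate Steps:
$r{\left(J,w \right)} = - \frac{18}{5}$ ($r{\left(J,w \right)} = \frac{18}{-5} = 18 \left(- \frac{1}{5}\right) = - \frac{18}{5}$)
$\frac{1}{12010 + r{\left(-45,-157 \right)}} = \frac{1}{12010 - \frac{18}{5}} = \frac{1}{\frac{60032}{5}} = \frac{5}{60032}$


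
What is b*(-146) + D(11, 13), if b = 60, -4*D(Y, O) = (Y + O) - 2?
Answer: -17531/2 ≈ -8765.5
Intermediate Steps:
D(Y, O) = 1/2 - O/4 - Y/4 (D(Y, O) = -((Y + O) - 2)/4 = -((O + Y) - 2)/4 = -(-2 + O + Y)/4 = 1/2 - O/4 - Y/4)
b*(-146) + D(11, 13) = 60*(-146) + (1/2 - 1/4*13 - 1/4*11) = -8760 + (1/2 - 13/4 - 11/4) = -8760 - 11/2 = -17531/2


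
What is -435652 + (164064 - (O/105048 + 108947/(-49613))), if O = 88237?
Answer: -1415440720839137/5211746424 ≈ -2.7159e+5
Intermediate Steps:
-435652 + (164064 - (O/105048 + 108947/(-49613))) = -435652 + (164064 - (88237/105048 + 108947/(-49613))) = -435652 + (164064 - (88237*(1/105048) + 108947*(-1/49613))) = -435652 + (164064 - (88237/105048 - 108947/49613)) = -435652 + (164064 - 1*(-7066962175/5211746424)) = -435652 + (164064 + 7066962175/5211746424) = -435652 + 855067032269311/5211746424 = -1415440720839137/5211746424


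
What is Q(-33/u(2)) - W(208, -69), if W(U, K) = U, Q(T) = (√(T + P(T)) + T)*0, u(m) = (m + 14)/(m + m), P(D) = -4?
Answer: -208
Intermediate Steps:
u(m) = (14 + m)/(2*m) (u(m) = (14 + m)/((2*m)) = (14 + m)*(1/(2*m)) = (14 + m)/(2*m))
Q(T) = 0 (Q(T) = (√(T - 4) + T)*0 = (√(-4 + T) + T)*0 = (T + √(-4 + T))*0 = 0)
Q(-33/u(2)) - W(208, -69) = 0 - 1*208 = 0 - 208 = -208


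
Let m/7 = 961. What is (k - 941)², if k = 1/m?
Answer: 40070241971236/45252529 ≈ 8.8548e+5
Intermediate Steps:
m = 6727 (m = 7*961 = 6727)
k = 1/6727 ≈ 0.00014865
(k - 941)² = (1/6727 - 941)² = (-6330106/6727)² = 40070241971236/45252529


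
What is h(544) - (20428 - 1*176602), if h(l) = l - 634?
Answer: 156084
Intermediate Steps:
h(l) = -634 + l
h(544) - (20428 - 1*176602) = (-634 + 544) - (20428 - 1*176602) = -90 - (20428 - 176602) = -90 - 1*(-156174) = -90 + 156174 = 156084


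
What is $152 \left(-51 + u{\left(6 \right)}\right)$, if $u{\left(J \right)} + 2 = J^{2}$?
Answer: $-2584$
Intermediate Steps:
$u{\left(J \right)} = -2 + J^{2}$
$152 \left(-51 + u{\left(6 \right)}\right) = 152 \left(-51 - \left(2 - 6^{2}\right)\right) = 152 \left(-51 + \left(-2 + 36\right)\right) = 152 \left(-51 + 34\right) = 152 \left(-17\right) = -2584$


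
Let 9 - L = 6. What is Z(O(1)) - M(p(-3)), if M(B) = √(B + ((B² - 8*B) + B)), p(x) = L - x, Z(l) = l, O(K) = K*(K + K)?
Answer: 2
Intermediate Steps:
L = 3 (L = 9 - 1*6 = 9 - 6 = 3)
O(K) = 2*K² (O(K) = K*(2*K) = 2*K²)
p(x) = 3 - x
M(B) = √(B² - 6*B) (M(B) = √(B + (B² - 7*B)) = √(B² - 6*B))
Z(O(1)) - M(p(-3)) = 2*1² - √((3 - 1*(-3))*(-6 + (3 - 1*(-3)))) = 2*1 - √((3 + 3)*(-6 + (3 + 3))) = 2 - √(6*(-6 + 6)) = 2 - √(6*0) = 2 - √0 = 2 - 1*0 = 2 + 0 = 2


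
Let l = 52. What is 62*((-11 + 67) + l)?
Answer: 6696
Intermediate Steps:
62*((-11 + 67) + l) = 62*((-11 + 67) + 52) = 62*(56 + 52) = 62*108 = 6696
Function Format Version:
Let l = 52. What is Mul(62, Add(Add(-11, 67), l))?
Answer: 6696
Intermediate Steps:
Mul(62, Add(Add(-11, 67), l)) = Mul(62, Add(Add(-11, 67), 52)) = Mul(62, Add(56, 52)) = Mul(62, 108) = 6696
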